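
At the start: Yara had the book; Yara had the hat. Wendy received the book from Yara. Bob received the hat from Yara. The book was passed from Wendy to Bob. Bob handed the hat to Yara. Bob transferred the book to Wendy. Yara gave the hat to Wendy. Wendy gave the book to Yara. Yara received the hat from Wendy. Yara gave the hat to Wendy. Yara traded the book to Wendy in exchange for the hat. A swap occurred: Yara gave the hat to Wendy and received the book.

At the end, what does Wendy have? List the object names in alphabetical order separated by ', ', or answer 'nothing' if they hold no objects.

Answer: hat

Derivation:
Tracking all object holders:
Start: book:Yara, hat:Yara
Event 1 (give book: Yara -> Wendy). State: book:Wendy, hat:Yara
Event 2 (give hat: Yara -> Bob). State: book:Wendy, hat:Bob
Event 3 (give book: Wendy -> Bob). State: book:Bob, hat:Bob
Event 4 (give hat: Bob -> Yara). State: book:Bob, hat:Yara
Event 5 (give book: Bob -> Wendy). State: book:Wendy, hat:Yara
Event 6 (give hat: Yara -> Wendy). State: book:Wendy, hat:Wendy
Event 7 (give book: Wendy -> Yara). State: book:Yara, hat:Wendy
Event 8 (give hat: Wendy -> Yara). State: book:Yara, hat:Yara
Event 9 (give hat: Yara -> Wendy). State: book:Yara, hat:Wendy
Event 10 (swap book<->hat: now book:Wendy, hat:Yara). State: book:Wendy, hat:Yara
Event 11 (swap hat<->book: now hat:Wendy, book:Yara). State: book:Yara, hat:Wendy

Final state: book:Yara, hat:Wendy
Wendy holds: hat.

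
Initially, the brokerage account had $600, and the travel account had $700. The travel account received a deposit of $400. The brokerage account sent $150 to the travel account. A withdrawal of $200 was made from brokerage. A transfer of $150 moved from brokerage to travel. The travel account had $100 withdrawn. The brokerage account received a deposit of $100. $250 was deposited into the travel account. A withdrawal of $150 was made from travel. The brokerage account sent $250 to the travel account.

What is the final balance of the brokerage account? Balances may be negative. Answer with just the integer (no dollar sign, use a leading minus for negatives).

Tracking account balances step by step:
Start: brokerage=600, travel=700
Event 1 (deposit 400 to travel): travel: 700 + 400 = 1100. Balances: brokerage=600, travel=1100
Event 2 (transfer 150 brokerage -> travel): brokerage: 600 - 150 = 450, travel: 1100 + 150 = 1250. Balances: brokerage=450, travel=1250
Event 3 (withdraw 200 from brokerage): brokerage: 450 - 200 = 250. Balances: brokerage=250, travel=1250
Event 4 (transfer 150 brokerage -> travel): brokerage: 250 - 150 = 100, travel: 1250 + 150 = 1400. Balances: brokerage=100, travel=1400
Event 5 (withdraw 100 from travel): travel: 1400 - 100 = 1300. Balances: brokerage=100, travel=1300
Event 6 (deposit 100 to brokerage): brokerage: 100 + 100 = 200. Balances: brokerage=200, travel=1300
Event 7 (deposit 250 to travel): travel: 1300 + 250 = 1550. Balances: brokerage=200, travel=1550
Event 8 (withdraw 150 from travel): travel: 1550 - 150 = 1400. Balances: brokerage=200, travel=1400
Event 9 (transfer 250 brokerage -> travel): brokerage: 200 - 250 = -50, travel: 1400 + 250 = 1650. Balances: brokerage=-50, travel=1650

Final balance of brokerage: -50

Answer: -50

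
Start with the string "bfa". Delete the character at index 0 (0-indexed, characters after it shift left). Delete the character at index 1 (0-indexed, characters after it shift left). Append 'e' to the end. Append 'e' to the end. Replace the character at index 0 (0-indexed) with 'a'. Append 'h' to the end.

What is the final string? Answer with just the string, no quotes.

Applying each edit step by step:
Start: "bfa"
Op 1 (delete idx 0 = 'b'): "bfa" -> "fa"
Op 2 (delete idx 1 = 'a'): "fa" -> "f"
Op 3 (append 'e'): "f" -> "fe"
Op 4 (append 'e'): "fe" -> "fee"
Op 5 (replace idx 0: 'f' -> 'a'): "fee" -> "aee"
Op 6 (append 'h'): "aee" -> "aeeh"

Answer: aeeh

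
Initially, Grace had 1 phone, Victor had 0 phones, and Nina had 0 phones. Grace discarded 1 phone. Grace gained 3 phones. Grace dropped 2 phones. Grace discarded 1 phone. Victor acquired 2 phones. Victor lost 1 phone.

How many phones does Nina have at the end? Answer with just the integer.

Answer: 0

Derivation:
Tracking counts step by step:
Start: Grace=1, Victor=0, Nina=0
Event 1 (Grace -1): Grace: 1 -> 0. State: Grace=0, Victor=0, Nina=0
Event 2 (Grace +3): Grace: 0 -> 3. State: Grace=3, Victor=0, Nina=0
Event 3 (Grace -2): Grace: 3 -> 1. State: Grace=1, Victor=0, Nina=0
Event 4 (Grace -1): Grace: 1 -> 0. State: Grace=0, Victor=0, Nina=0
Event 5 (Victor +2): Victor: 0 -> 2. State: Grace=0, Victor=2, Nina=0
Event 6 (Victor -1): Victor: 2 -> 1. State: Grace=0, Victor=1, Nina=0

Nina's final count: 0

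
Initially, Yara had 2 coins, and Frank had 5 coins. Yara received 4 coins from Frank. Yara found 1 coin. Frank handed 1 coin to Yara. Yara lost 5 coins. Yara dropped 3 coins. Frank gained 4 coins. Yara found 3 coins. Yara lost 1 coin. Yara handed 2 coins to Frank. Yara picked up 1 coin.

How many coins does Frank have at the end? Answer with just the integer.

Tracking counts step by step:
Start: Yara=2, Frank=5
Event 1 (Frank -> Yara, 4): Frank: 5 -> 1, Yara: 2 -> 6. State: Yara=6, Frank=1
Event 2 (Yara +1): Yara: 6 -> 7. State: Yara=7, Frank=1
Event 3 (Frank -> Yara, 1): Frank: 1 -> 0, Yara: 7 -> 8. State: Yara=8, Frank=0
Event 4 (Yara -5): Yara: 8 -> 3. State: Yara=3, Frank=0
Event 5 (Yara -3): Yara: 3 -> 0. State: Yara=0, Frank=0
Event 6 (Frank +4): Frank: 0 -> 4. State: Yara=0, Frank=4
Event 7 (Yara +3): Yara: 0 -> 3. State: Yara=3, Frank=4
Event 8 (Yara -1): Yara: 3 -> 2. State: Yara=2, Frank=4
Event 9 (Yara -> Frank, 2): Yara: 2 -> 0, Frank: 4 -> 6. State: Yara=0, Frank=6
Event 10 (Yara +1): Yara: 0 -> 1. State: Yara=1, Frank=6

Frank's final count: 6

Answer: 6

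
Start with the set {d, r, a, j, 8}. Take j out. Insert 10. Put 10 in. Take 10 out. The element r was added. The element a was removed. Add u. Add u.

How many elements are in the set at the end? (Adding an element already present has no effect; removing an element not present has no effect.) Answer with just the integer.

Tracking the set through each operation:
Start: {8, a, d, j, r}
Event 1 (remove j): removed. Set: {8, a, d, r}
Event 2 (add 10): added. Set: {10, 8, a, d, r}
Event 3 (add 10): already present, no change. Set: {10, 8, a, d, r}
Event 4 (remove 10): removed. Set: {8, a, d, r}
Event 5 (add r): already present, no change. Set: {8, a, d, r}
Event 6 (remove a): removed. Set: {8, d, r}
Event 7 (add u): added. Set: {8, d, r, u}
Event 8 (add u): already present, no change. Set: {8, d, r, u}

Final set: {8, d, r, u} (size 4)

Answer: 4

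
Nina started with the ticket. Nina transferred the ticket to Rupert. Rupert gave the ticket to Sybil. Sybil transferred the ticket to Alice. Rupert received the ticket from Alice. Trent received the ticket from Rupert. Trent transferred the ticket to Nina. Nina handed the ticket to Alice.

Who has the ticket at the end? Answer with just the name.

Tracking the ticket through each event:
Start: Nina has the ticket.
After event 1: Rupert has the ticket.
After event 2: Sybil has the ticket.
After event 3: Alice has the ticket.
After event 4: Rupert has the ticket.
After event 5: Trent has the ticket.
After event 6: Nina has the ticket.
After event 7: Alice has the ticket.

Answer: Alice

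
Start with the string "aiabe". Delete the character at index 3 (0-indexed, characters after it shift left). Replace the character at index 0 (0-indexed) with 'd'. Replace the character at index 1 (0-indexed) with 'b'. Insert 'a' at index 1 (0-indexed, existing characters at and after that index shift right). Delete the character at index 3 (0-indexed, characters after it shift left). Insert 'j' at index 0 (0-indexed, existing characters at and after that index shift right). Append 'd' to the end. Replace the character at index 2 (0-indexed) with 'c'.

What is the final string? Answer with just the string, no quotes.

Applying each edit step by step:
Start: "aiabe"
Op 1 (delete idx 3 = 'b'): "aiabe" -> "aiae"
Op 2 (replace idx 0: 'a' -> 'd'): "aiae" -> "diae"
Op 3 (replace idx 1: 'i' -> 'b'): "diae" -> "dbae"
Op 4 (insert 'a' at idx 1): "dbae" -> "dabae"
Op 5 (delete idx 3 = 'a'): "dabae" -> "dabe"
Op 6 (insert 'j' at idx 0): "dabe" -> "jdabe"
Op 7 (append 'd'): "jdabe" -> "jdabed"
Op 8 (replace idx 2: 'a' -> 'c'): "jdabed" -> "jdcbed"

Answer: jdcbed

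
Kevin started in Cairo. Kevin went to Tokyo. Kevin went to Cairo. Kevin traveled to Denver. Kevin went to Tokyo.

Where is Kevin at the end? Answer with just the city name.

Answer: Tokyo

Derivation:
Tracking Kevin's location:
Start: Kevin is in Cairo.
After move 1: Cairo -> Tokyo. Kevin is in Tokyo.
After move 2: Tokyo -> Cairo. Kevin is in Cairo.
After move 3: Cairo -> Denver. Kevin is in Denver.
After move 4: Denver -> Tokyo. Kevin is in Tokyo.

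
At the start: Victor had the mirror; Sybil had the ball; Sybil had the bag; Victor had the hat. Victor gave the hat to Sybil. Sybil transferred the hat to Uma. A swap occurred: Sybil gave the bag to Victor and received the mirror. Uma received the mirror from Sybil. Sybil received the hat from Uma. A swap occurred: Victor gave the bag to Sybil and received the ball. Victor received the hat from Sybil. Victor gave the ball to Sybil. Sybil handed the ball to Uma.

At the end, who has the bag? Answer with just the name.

Answer: Sybil

Derivation:
Tracking all object holders:
Start: mirror:Victor, ball:Sybil, bag:Sybil, hat:Victor
Event 1 (give hat: Victor -> Sybil). State: mirror:Victor, ball:Sybil, bag:Sybil, hat:Sybil
Event 2 (give hat: Sybil -> Uma). State: mirror:Victor, ball:Sybil, bag:Sybil, hat:Uma
Event 3 (swap bag<->mirror: now bag:Victor, mirror:Sybil). State: mirror:Sybil, ball:Sybil, bag:Victor, hat:Uma
Event 4 (give mirror: Sybil -> Uma). State: mirror:Uma, ball:Sybil, bag:Victor, hat:Uma
Event 5 (give hat: Uma -> Sybil). State: mirror:Uma, ball:Sybil, bag:Victor, hat:Sybil
Event 6 (swap bag<->ball: now bag:Sybil, ball:Victor). State: mirror:Uma, ball:Victor, bag:Sybil, hat:Sybil
Event 7 (give hat: Sybil -> Victor). State: mirror:Uma, ball:Victor, bag:Sybil, hat:Victor
Event 8 (give ball: Victor -> Sybil). State: mirror:Uma, ball:Sybil, bag:Sybil, hat:Victor
Event 9 (give ball: Sybil -> Uma). State: mirror:Uma, ball:Uma, bag:Sybil, hat:Victor

Final state: mirror:Uma, ball:Uma, bag:Sybil, hat:Victor
The bag is held by Sybil.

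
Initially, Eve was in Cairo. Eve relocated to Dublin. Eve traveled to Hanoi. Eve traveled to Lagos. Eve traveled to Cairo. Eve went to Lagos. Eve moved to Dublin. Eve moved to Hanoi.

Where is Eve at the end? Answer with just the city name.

Tracking Eve's location:
Start: Eve is in Cairo.
After move 1: Cairo -> Dublin. Eve is in Dublin.
After move 2: Dublin -> Hanoi. Eve is in Hanoi.
After move 3: Hanoi -> Lagos. Eve is in Lagos.
After move 4: Lagos -> Cairo. Eve is in Cairo.
After move 5: Cairo -> Lagos. Eve is in Lagos.
After move 6: Lagos -> Dublin. Eve is in Dublin.
After move 7: Dublin -> Hanoi. Eve is in Hanoi.

Answer: Hanoi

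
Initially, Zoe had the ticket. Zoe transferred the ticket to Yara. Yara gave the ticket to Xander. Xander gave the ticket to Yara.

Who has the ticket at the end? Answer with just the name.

Tracking the ticket through each event:
Start: Zoe has the ticket.
After event 1: Yara has the ticket.
After event 2: Xander has the ticket.
After event 3: Yara has the ticket.

Answer: Yara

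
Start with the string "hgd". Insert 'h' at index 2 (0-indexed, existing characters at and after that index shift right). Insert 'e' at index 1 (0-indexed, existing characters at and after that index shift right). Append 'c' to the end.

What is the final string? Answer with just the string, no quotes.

Applying each edit step by step:
Start: "hgd"
Op 1 (insert 'h' at idx 2): "hgd" -> "hghd"
Op 2 (insert 'e' at idx 1): "hghd" -> "heghd"
Op 3 (append 'c'): "heghd" -> "heghdc"

Answer: heghdc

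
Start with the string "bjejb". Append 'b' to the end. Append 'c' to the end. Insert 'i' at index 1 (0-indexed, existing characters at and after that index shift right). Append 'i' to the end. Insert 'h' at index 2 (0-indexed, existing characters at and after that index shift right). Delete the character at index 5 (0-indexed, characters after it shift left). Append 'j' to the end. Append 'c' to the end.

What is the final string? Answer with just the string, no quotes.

Applying each edit step by step:
Start: "bjejb"
Op 1 (append 'b'): "bjejb" -> "bjejbb"
Op 2 (append 'c'): "bjejbb" -> "bjejbbc"
Op 3 (insert 'i' at idx 1): "bjejbbc" -> "bijejbbc"
Op 4 (append 'i'): "bijejbbc" -> "bijejbbci"
Op 5 (insert 'h' at idx 2): "bijejbbci" -> "bihjejbbci"
Op 6 (delete idx 5 = 'j'): "bihjejbbci" -> "bihjebbci"
Op 7 (append 'j'): "bihjebbci" -> "bihjebbcij"
Op 8 (append 'c'): "bihjebbcij" -> "bihjebbcijc"

Answer: bihjebbcijc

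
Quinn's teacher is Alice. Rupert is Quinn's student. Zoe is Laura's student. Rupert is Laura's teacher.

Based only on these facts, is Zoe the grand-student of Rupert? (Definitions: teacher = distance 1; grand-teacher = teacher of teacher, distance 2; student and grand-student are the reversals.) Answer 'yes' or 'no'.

Answer: yes

Derivation:
Reconstructing the teacher chain from the given facts:
  Alice -> Quinn -> Rupert -> Laura -> Zoe
(each arrow means 'teacher of the next')
Positions in the chain (0 = top):
  position of Alice: 0
  position of Quinn: 1
  position of Rupert: 2
  position of Laura: 3
  position of Zoe: 4

Zoe is at position 4, Rupert is at position 2; signed distance (j - i) = -2.
'grand-student' requires j - i = -2. Actual distance is -2, so the relation HOLDS.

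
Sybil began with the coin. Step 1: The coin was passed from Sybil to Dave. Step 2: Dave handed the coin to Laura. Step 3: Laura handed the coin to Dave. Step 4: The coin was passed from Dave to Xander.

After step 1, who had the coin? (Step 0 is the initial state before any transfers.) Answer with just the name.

Answer: Dave

Derivation:
Tracking the coin holder through step 1:
After step 0 (start): Sybil
After step 1: Dave

At step 1, the holder is Dave.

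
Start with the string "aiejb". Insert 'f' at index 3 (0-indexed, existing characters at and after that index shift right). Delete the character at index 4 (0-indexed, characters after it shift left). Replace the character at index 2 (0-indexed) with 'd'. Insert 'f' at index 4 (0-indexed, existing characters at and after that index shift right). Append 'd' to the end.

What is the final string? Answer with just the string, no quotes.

Applying each edit step by step:
Start: "aiejb"
Op 1 (insert 'f' at idx 3): "aiejb" -> "aiefjb"
Op 2 (delete idx 4 = 'j'): "aiefjb" -> "aiefb"
Op 3 (replace idx 2: 'e' -> 'd'): "aiefb" -> "aidfb"
Op 4 (insert 'f' at idx 4): "aidfb" -> "aidffb"
Op 5 (append 'd'): "aidffb" -> "aidffbd"

Answer: aidffbd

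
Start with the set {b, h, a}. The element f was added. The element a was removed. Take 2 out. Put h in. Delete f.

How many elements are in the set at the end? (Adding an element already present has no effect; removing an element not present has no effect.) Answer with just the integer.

Tracking the set through each operation:
Start: {a, b, h}
Event 1 (add f): added. Set: {a, b, f, h}
Event 2 (remove a): removed. Set: {b, f, h}
Event 3 (remove 2): not present, no change. Set: {b, f, h}
Event 4 (add h): already present, no change. Set: {b, f, h}
Event 5 (remove f): removed. Set: {b, h}

Final set: {b, h} (size 2)

Answer: 2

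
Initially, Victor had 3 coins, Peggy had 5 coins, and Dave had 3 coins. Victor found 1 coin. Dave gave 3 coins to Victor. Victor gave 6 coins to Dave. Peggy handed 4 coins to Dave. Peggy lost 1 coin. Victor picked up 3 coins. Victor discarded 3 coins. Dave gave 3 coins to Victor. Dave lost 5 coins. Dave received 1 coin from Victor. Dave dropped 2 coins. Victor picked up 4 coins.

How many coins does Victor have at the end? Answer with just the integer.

Answer: 7

Derivation:
Tracking counts step by step:
Start: Victor=3, Peggy=5, Dave=3
Event 1 (Victor +1): Victor: 3 -> 4. State: Victor=4, Peggy=5, Dave=3
Event 2 (Dave -> Victor, 3): Dave: 3 -> 0, Victor: 4 -> 7. State: Victor=7, Peggy=5, Dave=0
Event 3 (Victor -> Dave, 6): Victor: 7 -> 1, Dave: 0 -> 6. State: Victor=1, Peggy=5, Dave=6
Event 4 (Peggy -> Dave, 4): Peggy: 5 -> 1, Dave: 6 -> 10. State: Victor=1, Peggy=1, Dave=10
Event 5 (Peggy -1): Peggy: 1 -> 0. State: Victor=1, Peggy=0, Dave=10
Event 6 (Victor +3): Victor: 1 -> 4. State: Victor=4, Peggy=0, Dave=10
Event 7 (Victor -3): Victor: 4 -> 1. State: Victor=1, Peggy=0, Dave=10
Event 8 (Dave -> Victor, 3): Dave: 10 -> 7, Victor: 1 -> 4. State: Victor=4, Peggy=0, Dave=7
Event 9 (Dave -5): Dave: 7 -> 2. State: Victor=4, Peggy=0, Dave=2
Event 10 (Victor -> Dave, 1): Victor: 4 -> 3, Dave: 2 -> 3. State: Victor=3, Peggy=0, Dave=3
Event 11 (Dave -2): Dave: 3 -> 1. State: Victor=3, Peggy=0, Dave=1
Event 12 (Victor +4): Victor: 3 -> 7. State: Victor=7, Peggy=0, Dave=1

Victor's final count: 7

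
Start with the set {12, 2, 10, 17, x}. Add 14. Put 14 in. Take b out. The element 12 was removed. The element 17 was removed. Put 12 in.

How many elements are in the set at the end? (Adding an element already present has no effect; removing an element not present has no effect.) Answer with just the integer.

Answer: 5

Derivation:
Tracking the set through each operation:
Start: {10, 12, 17, 2, x}
Event 1 (add 14): added. Set: {10, 12, 14, 17, 2, x}
Event 2 (add 14): already present, no change. Set: {10, 12, 14, 17, 2, x}
Event 3 (remove b): not present, no change. Set: {10, 12, 14, 17, 2, x}
Event 4 (remove 12): removed. Set: {10, 14, 17, 2, x}
Event 5 (remove 17): removed. Set: {10, 14, 2, x}
Event 6 (add 12): added. Set: {10, 12, 14, 2, x}

Final set: {10, 12, 14, 2, x} (size 5)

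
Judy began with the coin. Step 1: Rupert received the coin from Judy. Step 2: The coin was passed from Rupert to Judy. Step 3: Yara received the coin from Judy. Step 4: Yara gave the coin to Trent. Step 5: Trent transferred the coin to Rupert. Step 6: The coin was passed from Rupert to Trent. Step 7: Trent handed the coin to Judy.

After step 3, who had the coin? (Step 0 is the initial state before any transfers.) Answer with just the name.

Tracking the coin holder through step 3:
After step 0 (start): Judy
After step 1: Rupert
After step 2: Judy
After step 3: Yara

At step 3, the holder is Yara.

Answer: Yara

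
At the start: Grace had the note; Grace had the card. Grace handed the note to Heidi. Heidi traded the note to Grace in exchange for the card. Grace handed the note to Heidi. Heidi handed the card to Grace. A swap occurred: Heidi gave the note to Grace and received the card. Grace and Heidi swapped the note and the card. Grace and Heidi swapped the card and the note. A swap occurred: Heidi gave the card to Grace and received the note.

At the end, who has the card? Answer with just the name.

Answer: Grace

Derivation:
Tracking all object holders:
Start: note:Grace, card:Grace
Event 1 (give note: Grace -> Heidi). State: note:Heidi, card:Grace
Event 2 (swap note<->card: now note:Grace, card:Heidi). State: note:Grace, card:Heidi
Event 3 (give note: Grace -> Heidi). State: note:Heidi, card:Heidi
Event 4 (give card: Heidi -> Grace). State: note:Heidi, card:Grace
Event 5 (swap note<->card: now note:Grace, card:Heidi). State: note:Grace, card:Heidi
Event 6 (swap note<->card: now note:Heidi, card:Grace). State: note:Heidi, card:Grace
Event 7 (swap card<->note: now card:Heidi, note:Grace). State: note:Grace, card:Heidi
Event 8 (swap card<->note: now card:Grace, note:Heidi). State: note:Heidi, card:Grace

Final state: note:Heidi, card:Grace
The card is held by Grace.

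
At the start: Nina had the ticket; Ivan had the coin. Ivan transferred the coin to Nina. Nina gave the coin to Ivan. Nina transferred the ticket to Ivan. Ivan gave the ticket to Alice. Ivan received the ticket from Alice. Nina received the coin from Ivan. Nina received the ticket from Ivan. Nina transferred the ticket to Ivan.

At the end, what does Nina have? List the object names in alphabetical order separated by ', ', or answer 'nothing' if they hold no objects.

Tracking all object holders:
Start: ticket:Nina, coin:Ivan
Event 1 (give coin: Ivan -> Nina). State: ticket:Nina, coin:Nina
Event 2 (give coin: Nina -> Ivan). State: ticket:Nina, coin:Ivan
Event 3 (give ticket: Nina -> Ivan). State: ticket:Ivan, coin:Ivan
Event 4 (give ticket: Ivan -> Alice). State: ticket:Alice, coin:Ivan
Event 5 (give ticket: Alice -> Ivan). State: ticket:Ivan, coin:Ivan
Event 6 (give coin: Ivan -> Nina). State: ticket:Ivan, coin:Nina
Event 7 (give ticket: Ivan -> Nina). State: ticket:Nina, coin:Nina
Event 8 (give ticket: Nina -> Ivan). State: ticket:Ivan, coin:Nina

Final state: ticket:Ivan, coin:Nina
Nina holds: coin.

Answer: coin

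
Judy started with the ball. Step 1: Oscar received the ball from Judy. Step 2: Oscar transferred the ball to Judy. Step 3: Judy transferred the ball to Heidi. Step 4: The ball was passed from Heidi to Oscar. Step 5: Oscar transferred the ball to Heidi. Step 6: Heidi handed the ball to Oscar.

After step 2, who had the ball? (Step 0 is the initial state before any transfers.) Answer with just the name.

Answer: Judy

Derivation:
Tracking the ball holder through step 2:
After step 0 (start): Judy
After step 1: Oscar
After step 2: Judy

At step 2, the holder is Judy.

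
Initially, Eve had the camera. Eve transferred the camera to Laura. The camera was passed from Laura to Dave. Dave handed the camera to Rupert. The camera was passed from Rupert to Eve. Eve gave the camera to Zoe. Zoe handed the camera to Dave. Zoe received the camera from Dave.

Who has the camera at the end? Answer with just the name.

Answer: Zoe

Derivation:
Tracking the camera through each event:
Start: Eve has the camera.
After event 1: Laura has the camera.
After event 2: Dave has the camera.
After event 3: Rupert has the camera.
After event 4: Eve has the camera.
After event 5: Zoe has the camera.
After event 6: Dave has the camera.
After event 7: Zoe has the camera.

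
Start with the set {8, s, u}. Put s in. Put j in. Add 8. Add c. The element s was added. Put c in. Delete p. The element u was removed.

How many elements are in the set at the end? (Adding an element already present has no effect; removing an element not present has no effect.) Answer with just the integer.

Answer: 4

Derivation:
Tracking the set through each operation:
Start: {8, s, u}
Event 1 (add s): already present, no change. Set: {8, s, u}
Event 2 (add j): added. Set: {8, j, s, u}
Event 3 (add 8): already present, no change. Set: {8, j, s, u}
Event 4 (add c): added. Set: {8, c, j, s, u}
Event 5 (add s): already present, no change. Set: {8, c, j, s, u}
Event 6 (add c): already present, no change. Set: {8, c, j, s, u}
Event 7 (remove p): not present, no change. Set: {8, c, j, s, u}
Event 8 (remove u): removed. Set: {8, c, j, s}

Final set: {8, c, j, s} (size 4)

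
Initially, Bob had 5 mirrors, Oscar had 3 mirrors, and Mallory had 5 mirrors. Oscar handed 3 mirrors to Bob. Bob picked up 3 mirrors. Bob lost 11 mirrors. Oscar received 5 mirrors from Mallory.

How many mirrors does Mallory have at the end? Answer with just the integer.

Answer: 0

Derivation:
Tracking counts step by step:
Start: Bob=5, Oscar=3, Mallory=5
Event 1 (Oscar -> Bob, 3): Oscar: 3 -> 0, Bob: 5 -> 8. State: Bob=8, Oscar=0, Mallory=5
Event 2 (Bob +3): Bob: 8 -> 11. State: Bob=11, Oscar=0, Mallory=5
Event 3 (Bob -11): Bob: 11 -> 0. State: Bob=0, Oscar=0, Mallory=5
Event 4 (Mallory -> Oscar, 5): Mallory: 5 -> 0, Oscar: 0 -> 5. State: Bob=0, Oscar=5, Mallory=0

Mallory's final count: 0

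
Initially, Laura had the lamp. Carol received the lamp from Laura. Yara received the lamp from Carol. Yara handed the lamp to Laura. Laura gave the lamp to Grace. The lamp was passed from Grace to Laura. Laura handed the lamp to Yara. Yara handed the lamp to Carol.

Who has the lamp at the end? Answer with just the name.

Answer: Carol

Derivation:
Tracking the lamp through each event:
Start: Laura has the lamp.
After event 1: Carol has the lamp.
After event 2: Yara has the lamp.
After event 3: Laura has the lamp.
After event 4: Grace has the lamp.
After event 5: Laura has the lamp.
After event 6: Yara has the lamp.
After event 7: Carol has the lamp.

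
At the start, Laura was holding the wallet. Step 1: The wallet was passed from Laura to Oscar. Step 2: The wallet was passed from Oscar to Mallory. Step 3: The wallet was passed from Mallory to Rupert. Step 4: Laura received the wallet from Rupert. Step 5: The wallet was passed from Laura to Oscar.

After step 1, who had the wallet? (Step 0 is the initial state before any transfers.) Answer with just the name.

Tracking the wallet holder through step 1:
After step 0 (start): Laura
After step 1: Oscar

At step 1, the holder is Oscar.

Answer: Oscar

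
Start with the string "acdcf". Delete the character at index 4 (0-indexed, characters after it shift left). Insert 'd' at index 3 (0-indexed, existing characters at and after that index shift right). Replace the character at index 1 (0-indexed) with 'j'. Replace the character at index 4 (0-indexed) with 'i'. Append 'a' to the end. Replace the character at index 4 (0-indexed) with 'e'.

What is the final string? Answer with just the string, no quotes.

Answer: ajddea

Derivation:
Applying each edit step by step:
Start: "acdcf"
Op 1 (delete idx 4 = 'f'): "acdcf" -> "acdc"
Op 2 (insert 'd' at idx 3): "acdc" -> "acddc"
Op 3 (replace idx 1: 'c' -> 'j'): "acddc" -> "ajddc"
Op 4 (replace idx 4: 'c' -> 'i'): "ajddc" -> "ajddi"
Op 5 (append 'a'): "ajddi" -> "ajddia"
Op 6 (replace idx 4: 'i' -> 'e'): "ajddia" -> "ajddea"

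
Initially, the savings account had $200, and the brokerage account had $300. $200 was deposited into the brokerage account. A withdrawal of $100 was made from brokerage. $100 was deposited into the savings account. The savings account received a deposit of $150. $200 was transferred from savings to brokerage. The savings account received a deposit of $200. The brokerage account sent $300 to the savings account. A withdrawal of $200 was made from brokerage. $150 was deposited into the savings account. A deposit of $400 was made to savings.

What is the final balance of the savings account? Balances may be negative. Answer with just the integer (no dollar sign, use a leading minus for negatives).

Answer: 1300

Derivation:
Tracking account balances step by step:
Start: savings=200, brokerage=300
Event 1 (deposit 200 to brokerage): brokerage: 300 + 200 = 500. Balances: savings=200, brokerage=500
Event 2 (withdraw 100 from brokerage): brokerage: 500 - 100 = 400. Balances: savings=200, brokerage=400
Event 3 (deposit 100 to savings): savings: 200 + 100 = 300. Balances: savings=300, brokerage=400
Event 4 (deposit 150 to savings): savings: 300 + 150 = 450. Balances: savings=450, brokerage=400
Event 5 (transfer 200 savings -> brokerage): savings: 450 - 200 = 250, brokerage: 400 + 200 = 600. Balances: savings=250, brokerage=600
Event 6 (deposit 200 to savings): savings: 250 + 200 = 450. Balances: savings=450, brokerage=600
Event 7 (transfer 300 brokerage -> savings): brokerage: 600 - 300 = 300, savings: 450 + 300 = 750. Balances: savings=750, brokerage=300
Event 8 (withdraw 200 from brokerage): brokerage: 300 - 200 = 100. Balances: savings=750, brokerage=100
Event 9 (deposit 150 to savings): savings: 750 + 150 = 900. Balances: savings=900, brokerage=100
Event 10 (deposit 400 to savings): savings: 900 + 400 = 1300. Balances: savings=1300, brokerage=100

Final balance of savings: 1300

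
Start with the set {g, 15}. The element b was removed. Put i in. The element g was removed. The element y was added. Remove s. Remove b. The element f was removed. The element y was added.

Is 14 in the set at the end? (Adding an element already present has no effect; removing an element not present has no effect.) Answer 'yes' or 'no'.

Tracking the set through each operation:
Start: {15, g}
Event 1 (remove b): not present, no change. Set: {15, g}
Event 2 (add i): added. Set: {15, g, i}
Event 3 (remove g): removed. Set: {15, i}
Event 4 (add y): added. Set: {15, i, y}
Event 5 (remove s): not present, no change. Set: {15, i, y}
Event 6 (remove b): not present, no change. Set: {15, i, y}
Event 7 (remove f): not present, no change. Set: {15, i, y}
Event 8 (add y): already present, no change. Set: {15, i, y}

Final set: {15, i, y} (size 3)
14 is NOT in the final set.

Answer: no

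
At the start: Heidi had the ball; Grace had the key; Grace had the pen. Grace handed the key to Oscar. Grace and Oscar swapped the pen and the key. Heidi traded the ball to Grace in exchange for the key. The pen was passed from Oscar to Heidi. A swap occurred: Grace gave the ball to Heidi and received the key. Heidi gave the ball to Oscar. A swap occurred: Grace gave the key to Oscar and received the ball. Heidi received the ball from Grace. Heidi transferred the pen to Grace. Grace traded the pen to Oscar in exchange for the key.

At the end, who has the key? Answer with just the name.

Answer: Grace

Derivation:
Tracking all object holders:
Start: ball:Heidi, key:Grace, pen:Grace
Event 1 (give key: Grace -> Oscar). State: ball:Heidi, key:Oscar, pen:Grace
Event 2 (swap pen<->key: now pen:Oscar, key:Grace). State: ball:Heidi, key:Grace, pen:Oscar
Event 3 (swap ball<->key: now ball:Grace, key:Heidi). State: ball:Grace, key:Heidi, pen:Oscar
Event 4 (give pen: Oscar -> Heidi). State: ball:Grace, key:Heidi, pen:Heidi
Event 5 (swap ball<->key: now ball:Heidi, key:Grace). State: ball:Heidi, key:Grace, pen:Heidi
Event 6 (give ball: Heidi -> Oscar). State: ball:Oscar, key:Grace, pen:Heidi
Event 7 (swap key<->ball: now key:Oscar, ball:Grace). State: ball:Grace, key:Oscar, pen:Heidi
Event 8 (give ball: Grace -> Heidi). State: ball:Heidi, key:Oscar, pen:Heidi
Event 9 (give pen: Heidi -> Grace). State: ball:Heidi, key:Oscar, pen:Grace
Event 10 (swap pen<->key: now pen:Oscar, key:Grace). State: ball:Heidi, key:Grace, pen:Oscar

Final state: ball:Heidi, key:Grace, pen:Oscar
The key is held by Grace.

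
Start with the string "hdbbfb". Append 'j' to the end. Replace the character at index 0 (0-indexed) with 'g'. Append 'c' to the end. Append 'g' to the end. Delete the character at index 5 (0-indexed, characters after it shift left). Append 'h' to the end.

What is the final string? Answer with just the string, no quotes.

Answer: gdbbfjcgh

Derivation:
Applying each edit step by step:
Start: "hdbbfb"
Op 1 (append 'j'): "hdbbfb" -> "hdbbfbj"
Op 2 (replace idx 0: 'h' -> 'g'): "hdbbfbj" -> "gdbbfbj"
Op 3 (append 'c'): "gdbbfbj" -> "gdbbfbjc"
Op 4 (append 'g'): "gdbbfbjc" -> "gdbbfbjcg"
Op 5 (delete idx 5 = 'b'): "gdbbfbjcg" -> "gdbbfjcg"
Op 6 (append 'h'): "gdbbfjcg" -> "gdbbfjcgh"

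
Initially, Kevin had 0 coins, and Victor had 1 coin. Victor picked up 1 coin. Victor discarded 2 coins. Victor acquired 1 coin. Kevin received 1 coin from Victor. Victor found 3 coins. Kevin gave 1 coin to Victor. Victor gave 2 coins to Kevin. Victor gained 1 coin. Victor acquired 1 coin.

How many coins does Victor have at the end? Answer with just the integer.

Answer: 4

Derivation:
Tracking counts step by step:
Start: Kevin=0, Victor=1
Event 1 (Victor +1): Victor: 1 -> 2. State: Kevin=0, Victor=2
Event 2 (Victor -2): Victor: 2 -> 0. State: Kevin=0, Victor=0
Event 3 (Victor +1): Victor: 0 -> 1. State: Kevin=0, Victor=1
Event 4 (Victor -> Kevin, 1): Victor: 1 -> 0, Kevin: 0 -> 1. State: Kevin=1, Victor=0
Event 5 (Victor +3): Victor: 0 -> 3. State: Kevin=1, Victor=3
Event 6 (Kevin -> Victor, 1): Kevin: 1 -> 0, Victor: 3 -> 4. State: Kevin=0, Victor=4
Event 7 (Victor -> Kevin, 2): Victor: 4 -> 2, Kevin: 0 -> 2. State: Kevin=2, Victor=2
Event 8 (Victor +1): Victor: 2 -> 3. State: Kevin=2, Victor=3
Event 9 (Victor +1): Victor: 3 -> 4. State: Kevin=2, Victor=4

Victor's final count: 4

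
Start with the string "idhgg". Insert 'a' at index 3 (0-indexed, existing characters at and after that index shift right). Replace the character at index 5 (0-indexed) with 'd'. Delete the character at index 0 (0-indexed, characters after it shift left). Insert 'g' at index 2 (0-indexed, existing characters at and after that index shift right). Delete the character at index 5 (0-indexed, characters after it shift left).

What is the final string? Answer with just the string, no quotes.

Answer: dhgag

Derivation:
Applying each edit step by step:
Start: "idhgg"
Op 1 (insert 'a' at idx 3): "idhgg" -> "idhagg"
Op 2 (replace idx 5: 'g' -> 'd'): "idhagg" -> "idhagd"
Op 3 (delete idx 0 = 'i'): "idhagd" -> "dhagd"
Op 4 (insert 'g' at idx 2): "dhagd" -> "dhgagd"
Op 5 (delete idx 5 = 'd'): "dhgagd" -> "dhgag"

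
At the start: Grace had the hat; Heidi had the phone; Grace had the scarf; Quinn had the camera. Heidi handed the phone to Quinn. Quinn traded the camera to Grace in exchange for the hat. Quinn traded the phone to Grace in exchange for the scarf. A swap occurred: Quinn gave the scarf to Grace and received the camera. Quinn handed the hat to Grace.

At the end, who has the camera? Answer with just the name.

Tracking all object holders:
Start: hat:Grace, phone:Heidi, scarf:Grace, camera:Quinn
Event 1 (give phone: Heidi -> Quinn). State: hat:Grace, phone:Quinn, scarf:Grace, camera:Quinn
Event 2 (swap camera<->hat: now camera:Grace, hat:Quinn). State: hat:Quinn, phone:Quinn, scarf:Grace, camera:Grace
Event 3 (swap phone<->scarf: now phone:Grace, scarf:Quinn). State: hat:Quinn, phone:Grace, scarf:Quinn, camera:Grace
Event 4 (swap scarf<->camera: now scarf:Grace, camera:Quinn). State: hat:Quinn, phone:Grace, scarf:Grace, camera:Quinn
Event 5 (give hat: Quinn -> Grace). State: hat:Grace, phone:Grace, scarf:Grace, camera:Quinn

Final state: hat:Grace, phone:Grace, scarf:Grace, camera:Quinn
The camera is held by Quinn.

Answer: Quinn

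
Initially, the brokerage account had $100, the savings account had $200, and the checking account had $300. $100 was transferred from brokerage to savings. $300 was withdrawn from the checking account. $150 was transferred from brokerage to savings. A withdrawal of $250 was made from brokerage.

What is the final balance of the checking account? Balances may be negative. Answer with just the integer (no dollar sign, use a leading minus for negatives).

Tracking account balances step by step:
Start: brokerage=100, savings=200, checking=300
Event 1 (transfer 100 brokerage -> savings): brokerage: 100 - 100 = 0, savings: 200 + 100 = 300. Balances: brokerage=0, savings=300, checking=300
Event 2 (withdraw 300 from checking): checking: 300 - 300 = 0. Balances: brokerage=0, savings=300, checking=0
Event 3 (transfer 150 brokerage -> savings): brokerage: 0 - 150 = -150, savings: 300 + 150 = 450. Balances: brokerage=-150, savings=450, checking=0
Event 4 (withdraw 250 from brokerage): brokerage: -150 - 250 = -400. Balances: brokerage=-400, savings=450, checking=0

Final balance of checking: 0

Answer: 0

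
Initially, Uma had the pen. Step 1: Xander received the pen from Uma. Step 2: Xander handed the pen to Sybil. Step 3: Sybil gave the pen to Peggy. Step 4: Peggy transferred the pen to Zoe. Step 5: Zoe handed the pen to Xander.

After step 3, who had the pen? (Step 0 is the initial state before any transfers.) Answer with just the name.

Tracking the pen holder through step 3:
After step 0 (start): Uma
After step 1: Xander
After step 2: Sybil
After step 3: Peggy

At step 3, the holder is Peggy.

Answer: Peggy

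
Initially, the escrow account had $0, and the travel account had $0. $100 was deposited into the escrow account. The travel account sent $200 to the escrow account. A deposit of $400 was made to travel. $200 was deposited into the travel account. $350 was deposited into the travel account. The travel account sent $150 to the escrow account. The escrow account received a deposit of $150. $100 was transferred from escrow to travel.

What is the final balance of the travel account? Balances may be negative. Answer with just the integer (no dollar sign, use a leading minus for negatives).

Tracking account balances step by step:
Start: escrow=0, travel=0
Event 1 (deposit 100 to escrow): escrow: 0 + 100 = 100. Balances: escrow=100, travel=0
Event 2 (transfer 200 travel -> escrow): travel: 0 - 200 = -200, escrow: 100 + 200 = 300. Balances: escrow=300, travel=-200
Event 3 (deposit 400 to travel): travel: -200 + 400 = 200. Balances: escrow=300, travel=200
Event 4 (deposit 200 to travel): travel: 200 + 200 = 400. Balances: escrow=300, travel=400
Event 5 (deposit 350 to travel): travel: 400 + 350 = 750. Balances: escrow=300, travel=750
Event 6 (transfer 150 travel -> escrow): travel: 750 - 150 = 600, escrow: 300 + 150 = 450. Balances: escrow=450, travel=600
Event 7 (deposit 150 to escrow): escrow: 450 + 150 = 600. Balances: escrow=600, travel=600
Event 8 (transfer 100 escrow -> travel): escrow: 600 - 100 = 500, travel: 600 + 100 = 700. Balances: escrow=500, travel=700

Final balance of travel: 700

Answer: 700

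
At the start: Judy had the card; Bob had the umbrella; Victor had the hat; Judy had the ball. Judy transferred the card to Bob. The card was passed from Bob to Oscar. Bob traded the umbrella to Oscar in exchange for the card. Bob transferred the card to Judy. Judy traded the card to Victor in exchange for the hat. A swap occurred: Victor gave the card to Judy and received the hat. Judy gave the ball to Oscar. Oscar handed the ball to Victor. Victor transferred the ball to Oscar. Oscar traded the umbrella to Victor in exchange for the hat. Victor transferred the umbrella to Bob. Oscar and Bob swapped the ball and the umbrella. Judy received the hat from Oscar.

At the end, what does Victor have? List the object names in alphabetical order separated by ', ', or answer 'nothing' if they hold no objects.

Answer: nothing

Derivation:
Tracking all object holders:
Start: card:Judy, umbrella:Bob, hat:Victor, ball:Judy
Event 1 (give card: Judy -> Bob). State: card:Bob, umbrella:Bob, hat:Victor, ball:Judy
Event 2 (give card: Bob -> Oscar). State: card:Oscar, umbrella:Bob, hat:Victor, ball:Judy
Event 3 (swap umbrella<->card: now umbrella:Oscar, card:Bob). State: card:Bob, umbrella:Oscar, hat:Victor, ball:Judy
Event 4 (give card: Bob -> Judy). State: card:Judy, umbrella:Oscar, hat:Victor, ball:Judy
Event 5 (swap card<->hat: now card:Victor, hat:Judy). State: card:Victor, umbrella:Oscar, hat:Judy, ball:Judy
Event 6 (swap card<->hat: now card:Judy, hat:Victor). State: card:Judy, umbrella:Oscar, hat:Victor, ball:Judy
Event 7 (give ball: Judy -> Oscar). State: card:Judy, umbrella:Oscar, hat:Victor, ball:Oscar
Event 8 (give ball: Oscar -> Victor). State: card:Judy, umbrella:Oscar, hat:Victor, ball:Victor
Event 9 (give ball: Victor -> Oscar). State: card:Judy, umbrella:Oscar, hat:Victor, ball:Oscar
Event 10 (swap umbrella<->hat: now umbrella:Victor, hat:Oscar). State: card:Judy, umbrella:Victor, hat:Oscar, ball:Oscar
Event 11 (give umbrella: Victor -> Bob). State: card:Judy, umbrella:Bob, hat:Oscar, ball:Oscar
Event 12 (swap ball<->umbrella: now ball:Bob, umbrella:Oscar). State: card:Judy, umbrella:Oscar, hat:Oscar, ball:Bob
Event 13 (give hat: Oscar -> Judy). State: card:Judy, umbrella:Oscar, hat:Judy, ball:Bob

Final state: card:Judy, umbrella:Oscar, hat:Judy, ball:Bob
Victor holds: (nothing).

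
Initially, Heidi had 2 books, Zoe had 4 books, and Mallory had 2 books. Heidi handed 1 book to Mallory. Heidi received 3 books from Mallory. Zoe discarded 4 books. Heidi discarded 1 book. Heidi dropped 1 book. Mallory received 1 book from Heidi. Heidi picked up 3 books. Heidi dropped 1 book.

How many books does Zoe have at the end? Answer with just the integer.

Tracking counts step by step:
Start: Heidi=2, Zoe=4, Mallory=2
Event 1 (Heidi -> Mallory, 1): Heidi: 2 -> 1, Mallory: 2 -> 3. State: Heidi=1, Zoe=4, Mallory=3
Event 2 (Mallory -> Heidi, 3): Mallory: 3 -> 0, Heidi: 1 -> 4. State: Heidi=4, Zoe=4, Mallory=0
Event 3 (Zoe -4): Zoe: 4 -> 0. State: Heidi=4, Zoe=0, Mallory=0
Event 4 (Heidi -1): Heidi: 4 -> 3. State: Heidi=3, Zoe=0, Mallory=0
Event 5 (Heidi -1): Heidi: 3 -> 2. State: Heidi=2, Zoe=0, Mallory=0
Event 6 (Heidi -> Mallory, 1): Heidi: 2 -> 1, Mallory: 0 -> 1. State: Heidi=1, Zoe=0, Mallory=1
Event 7 (Heidi +3): Heidi: 1 -> 4. State: Heidi=4, Zoe=0, Mallory=1
Event 8 (Heidi -1): Heidi: 4 -> 3. State: Heidi=3, Zoe=0, Mallory=1

Zoe's final count: 0

Answer: 0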